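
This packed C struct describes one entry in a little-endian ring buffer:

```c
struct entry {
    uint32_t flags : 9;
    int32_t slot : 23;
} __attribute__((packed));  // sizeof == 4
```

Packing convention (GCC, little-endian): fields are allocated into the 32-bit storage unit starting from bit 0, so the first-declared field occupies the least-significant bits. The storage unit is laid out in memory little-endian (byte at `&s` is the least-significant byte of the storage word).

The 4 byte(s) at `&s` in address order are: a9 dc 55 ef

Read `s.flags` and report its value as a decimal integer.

[0]=0xa9 [1]=0xdc [2]=0x55 [3]=0xef (little-endian) → word 0xef55dca9
flags [0+:9] = (word>>0) & 0x1ff = 169  ←
slot [9+:23] = (word>>9) & 0x7fffff = 7842542

169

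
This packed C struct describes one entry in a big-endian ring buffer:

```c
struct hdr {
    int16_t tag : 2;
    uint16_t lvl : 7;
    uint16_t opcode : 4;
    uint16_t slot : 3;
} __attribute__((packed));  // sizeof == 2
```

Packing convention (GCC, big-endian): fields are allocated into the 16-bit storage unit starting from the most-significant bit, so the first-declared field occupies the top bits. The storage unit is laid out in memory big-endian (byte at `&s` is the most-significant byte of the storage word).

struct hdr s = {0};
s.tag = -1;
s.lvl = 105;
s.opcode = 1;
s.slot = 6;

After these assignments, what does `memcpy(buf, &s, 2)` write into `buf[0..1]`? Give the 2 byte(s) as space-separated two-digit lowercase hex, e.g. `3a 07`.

tag:2 = -1 → 0x3 << 14 → word 0xc000
lvl:7 = 105 → 0x69 << 7 → word 0xf480
opcode:4 = 1 → 0x1 << 3 → word 0xf488
slot:3 = 6 → 0x6 << 0 → word 0xf48e
word = 0xf48e → big-endian bytes:
  [0]=0xf4  [1]=0x8e

f4 8e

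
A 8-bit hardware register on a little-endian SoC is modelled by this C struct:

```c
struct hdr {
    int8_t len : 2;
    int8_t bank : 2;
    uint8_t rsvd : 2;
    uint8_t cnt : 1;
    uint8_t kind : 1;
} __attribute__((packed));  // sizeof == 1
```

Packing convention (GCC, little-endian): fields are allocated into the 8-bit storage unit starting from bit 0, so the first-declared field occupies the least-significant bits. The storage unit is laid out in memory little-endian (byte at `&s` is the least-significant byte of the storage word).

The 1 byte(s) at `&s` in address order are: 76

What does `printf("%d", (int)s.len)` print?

-2

[0]=0x76 (little-endian) → word 0x76
len [0+:2] = (word>>0) & 0x3 = 2  ←
bank [2+:2] = (word>>2) & 0x3 = 1
rsvd [4+:2] = (word>>4) & 0x3 = 3
cnt [6+:1] = (word>>6) & 0x1 = 1
kind [7+:1] = (word>>7) & 0x1 = 0
len signed 2b, MSB=1: 2 - 4 = -2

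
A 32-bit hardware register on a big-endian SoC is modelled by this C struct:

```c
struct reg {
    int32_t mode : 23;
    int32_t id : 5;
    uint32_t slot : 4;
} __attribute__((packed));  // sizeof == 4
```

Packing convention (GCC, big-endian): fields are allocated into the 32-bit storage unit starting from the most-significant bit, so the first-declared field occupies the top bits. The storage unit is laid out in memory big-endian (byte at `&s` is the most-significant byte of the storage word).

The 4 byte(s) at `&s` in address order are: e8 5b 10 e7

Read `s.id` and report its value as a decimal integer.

14

[0]=0xe8 [1]=0x5b [2]=0x10 [3]=0xe7 (big-endian) → word 0xe85b10e7
mode:23 @ bit 9 → (0xe85b10e7>>9)&0x7fffff = 0x742d88
id:5 @ bit 4 → (0xe85b10e7>>4)&0x1f = 0xe  ←
slot:4 @ bit 0 → (0xe85b10e7>>0)&0xf = 0x7
id signed 5b, MSB=0: value = 14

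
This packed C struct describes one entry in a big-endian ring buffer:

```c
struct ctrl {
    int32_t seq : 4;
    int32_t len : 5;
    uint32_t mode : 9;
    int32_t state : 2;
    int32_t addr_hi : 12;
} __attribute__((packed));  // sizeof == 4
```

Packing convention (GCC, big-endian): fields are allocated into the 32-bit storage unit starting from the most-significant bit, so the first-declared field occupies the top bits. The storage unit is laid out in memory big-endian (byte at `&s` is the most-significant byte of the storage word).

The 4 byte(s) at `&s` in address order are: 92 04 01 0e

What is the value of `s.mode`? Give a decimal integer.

16

[0]=0x92 [1]=0x04 [2]=0x01 [3]=0x0e (big-endian) → word 0x9204010e
seq [28+:4] = (word>>28) & 0xf = 9
len [23+:5] = (word>>23) & 0x1f = 4
mode [14+:9] = (word>>14) & 0x1ff = 16  ←
state [12+:2] = (word>>12) & 0x3 = 0
addr_hi [0+:12] = (word>>0) & 0xfff = 270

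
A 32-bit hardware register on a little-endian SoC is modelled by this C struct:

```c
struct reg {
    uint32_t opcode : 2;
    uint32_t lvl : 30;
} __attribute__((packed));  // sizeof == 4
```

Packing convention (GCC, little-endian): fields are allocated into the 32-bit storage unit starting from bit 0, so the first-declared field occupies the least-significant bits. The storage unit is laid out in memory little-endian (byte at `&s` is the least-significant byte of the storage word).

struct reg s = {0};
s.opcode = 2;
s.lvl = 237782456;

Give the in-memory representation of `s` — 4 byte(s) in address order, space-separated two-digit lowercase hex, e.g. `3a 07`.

opcode:2 = 2 → 0x2 << 0 → word 0x00000002
lvl:30 = 237782456 → 0xe2c45b8 << 2 → word 0x38b116e2
word = 0x38b116e2 → little-endian bytes:
  [0]=0xe2  [1]=0x16  [2]=0xb1  [3]=0x38

e2 16 b1 38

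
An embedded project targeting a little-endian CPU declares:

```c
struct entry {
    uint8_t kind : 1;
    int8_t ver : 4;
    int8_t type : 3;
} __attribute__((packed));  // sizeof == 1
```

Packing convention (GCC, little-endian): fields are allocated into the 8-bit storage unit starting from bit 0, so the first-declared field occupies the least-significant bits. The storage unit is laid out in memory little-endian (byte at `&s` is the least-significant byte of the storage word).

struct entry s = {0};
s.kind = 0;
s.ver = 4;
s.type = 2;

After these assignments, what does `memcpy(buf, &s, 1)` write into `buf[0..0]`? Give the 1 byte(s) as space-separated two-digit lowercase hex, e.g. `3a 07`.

48

kind:1 = 0 → 0x0 << 0 → word 0x00
ver:4 = 4 → 0x4 << 1 → word 0x08
type:3 = 2 → 0x2 << 5 → word 0x48
word = 0x48 → little-endian bytes:
  [0]=0x48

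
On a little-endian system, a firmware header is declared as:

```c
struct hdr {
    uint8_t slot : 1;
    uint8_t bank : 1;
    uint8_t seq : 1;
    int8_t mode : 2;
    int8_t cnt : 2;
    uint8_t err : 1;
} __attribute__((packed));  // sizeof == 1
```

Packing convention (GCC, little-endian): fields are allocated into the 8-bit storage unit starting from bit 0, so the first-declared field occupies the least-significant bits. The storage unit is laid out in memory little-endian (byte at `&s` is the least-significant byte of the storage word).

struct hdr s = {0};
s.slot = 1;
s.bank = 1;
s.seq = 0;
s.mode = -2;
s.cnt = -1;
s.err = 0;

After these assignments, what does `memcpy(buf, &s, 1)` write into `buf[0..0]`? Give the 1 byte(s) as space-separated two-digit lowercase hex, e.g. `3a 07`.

[0+:1] slot=1 & 0x1 = 0x1; word=0x01
[1+:1] bank=1 & 0x1 = 0x1; word=0x03
[2+:1] seq=0 & 0x1 = 0x0; word=0x03
[3+:2] mode=-2 & 0x3 = 0x2; word=0x13
[5+:2] cnt=-1 & 0x3 = 0x3; word=0x73
[7+:1] err=0 & 0x1 = 0x0; word=0x73
word = 0x73 → little-endian bytes:
  [0]=0x73

73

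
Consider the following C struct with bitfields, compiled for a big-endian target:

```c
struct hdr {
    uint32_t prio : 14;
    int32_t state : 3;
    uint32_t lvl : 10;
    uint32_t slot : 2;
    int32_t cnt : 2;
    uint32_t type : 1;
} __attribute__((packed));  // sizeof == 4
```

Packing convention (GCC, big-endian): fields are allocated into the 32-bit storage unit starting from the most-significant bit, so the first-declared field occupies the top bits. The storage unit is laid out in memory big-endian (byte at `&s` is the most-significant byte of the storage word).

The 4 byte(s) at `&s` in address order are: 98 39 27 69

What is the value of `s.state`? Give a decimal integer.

2

[0]=0x98 [1]=0x39 [2]=0x27 [3]=0x69 (big-endian) → word 0x98392769
prio [18+:14] = (word>>18) & 0x3fff = 9742
state [15+:3] = (word>>15) & 0x7 = 2  ←
lvl [5+:10] = (word>>5) & 0x3ff = 315
slot [3+:2] = (word>>3) & 0x3 = 1
cnt [1+:2] = (word>>1) & 0x3 = 0
type [0+:1] = (word>>0) & 0x1 = 1
state signed 3b, MSB=0: value = 2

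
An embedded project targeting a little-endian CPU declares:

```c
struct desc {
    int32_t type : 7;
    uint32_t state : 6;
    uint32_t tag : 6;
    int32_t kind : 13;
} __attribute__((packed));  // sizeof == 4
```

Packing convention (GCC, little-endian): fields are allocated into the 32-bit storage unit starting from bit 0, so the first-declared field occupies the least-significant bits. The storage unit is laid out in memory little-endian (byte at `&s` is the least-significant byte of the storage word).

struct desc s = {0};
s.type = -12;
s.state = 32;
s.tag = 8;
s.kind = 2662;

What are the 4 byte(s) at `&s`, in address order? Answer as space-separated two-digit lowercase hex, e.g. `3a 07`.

74 10 31 53

type (7b) val=-12 bits=0x74 at bit 0: 0x00000074
state (6b) val=32 bits=0x20 at bit 7: 0x00001074
tag (6b) val=8 bits=0x8 at bit 13: 0x00011074
kind (13b) val=2662 bits=0xa66 at bit 19: 0x53311074
word = 0x53311074 → little-endian bytes:
  [0]=0x74  [1]=0x10  [2]=0x31  [3]=0x53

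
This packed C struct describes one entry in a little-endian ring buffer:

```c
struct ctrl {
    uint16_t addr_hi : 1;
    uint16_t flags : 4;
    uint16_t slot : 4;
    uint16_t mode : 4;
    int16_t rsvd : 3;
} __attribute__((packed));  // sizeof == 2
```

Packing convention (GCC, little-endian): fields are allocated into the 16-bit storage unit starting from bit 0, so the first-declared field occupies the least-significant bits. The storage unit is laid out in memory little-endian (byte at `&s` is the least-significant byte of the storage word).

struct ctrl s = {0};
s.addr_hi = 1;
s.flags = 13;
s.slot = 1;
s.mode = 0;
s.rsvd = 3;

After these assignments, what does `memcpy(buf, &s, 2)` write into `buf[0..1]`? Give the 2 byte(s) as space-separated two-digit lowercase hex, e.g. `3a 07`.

3b 60

addr_hi (1b) val=1 bits=0x1 at bit 0: 0x0001
flags (4b) val=13 bits=0xd at bit 1: 0x001b
slot (4b) val=1 bits=0x1 at bit 5: 0x003b
mode (4b) val=0 bits=0x0 at bit 9: 0x003b
rsvd (3b) val=3 bits=0x3 at bit 13: 0x603b
word = 0x603b → little-endian bytes:
  [0]=0x3b  [1]=0x60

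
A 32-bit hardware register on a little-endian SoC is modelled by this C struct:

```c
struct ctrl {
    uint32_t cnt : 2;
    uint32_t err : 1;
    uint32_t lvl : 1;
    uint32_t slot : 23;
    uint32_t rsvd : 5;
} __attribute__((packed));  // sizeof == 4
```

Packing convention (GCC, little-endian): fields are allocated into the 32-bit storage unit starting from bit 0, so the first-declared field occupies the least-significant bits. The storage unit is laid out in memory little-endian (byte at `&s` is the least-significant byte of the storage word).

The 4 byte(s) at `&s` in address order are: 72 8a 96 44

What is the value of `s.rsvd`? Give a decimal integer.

8

[0]=0x72 [1]=0x8a [2]=0x96 [3]=0x44 (little-endian) → word 0x44968a72
cnt:2 @ bit 0 → (0x44968a72>>0)&0x3 = 0x2
err:1 @ bit 2 → (0x44968a72>>2)&0x1 = 0x0
lvl:1 @ bit 3 → (0x44968a72>>3)&0x1 = 0x0
slot:23 @ bit 4 → (0x44968a72>>4)&0x7fffff = 0x4968a7
rsvd:5 @ bit 27 → (0x44968a72>>27)&0x1f = 0x8  ←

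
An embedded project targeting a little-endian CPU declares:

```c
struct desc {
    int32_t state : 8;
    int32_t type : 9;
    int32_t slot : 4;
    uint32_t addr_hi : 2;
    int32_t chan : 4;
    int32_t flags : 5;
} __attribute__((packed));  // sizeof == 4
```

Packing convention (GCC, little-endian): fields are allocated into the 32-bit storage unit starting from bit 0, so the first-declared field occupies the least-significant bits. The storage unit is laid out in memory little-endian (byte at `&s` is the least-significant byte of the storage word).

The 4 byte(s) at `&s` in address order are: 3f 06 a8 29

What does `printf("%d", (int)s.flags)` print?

5

[0]=0x3f [1]=0x06 [2]=0xa8 [3]=0x29 (little-endian) → word 0x29a8063f
state [0+:8] = (word>>0) & 0xff = 63
type [8+:9] = (word>>8) & 0x1ff = 6
slot [17+:4] = (word>>17) & 0xf = 4
addr_hi [21+:2] = (word>>21) & 0x3 = 1
chan [23+:4] = (word>>23) & 0xf = 3
flags [27+:5] = (word>>27) & 0x1f = 5  ←
flags signed 5b, MSB=0: value = 5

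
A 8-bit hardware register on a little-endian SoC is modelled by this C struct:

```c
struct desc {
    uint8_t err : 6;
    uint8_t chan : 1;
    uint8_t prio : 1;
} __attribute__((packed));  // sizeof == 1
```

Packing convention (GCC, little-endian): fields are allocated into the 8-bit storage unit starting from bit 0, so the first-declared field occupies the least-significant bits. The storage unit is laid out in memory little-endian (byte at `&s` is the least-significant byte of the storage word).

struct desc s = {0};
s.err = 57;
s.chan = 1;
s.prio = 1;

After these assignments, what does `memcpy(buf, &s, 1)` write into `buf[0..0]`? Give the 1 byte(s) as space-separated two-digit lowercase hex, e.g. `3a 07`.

f9

err:6 = 57 → 0x39 << 0 → word 0x39
chan:1 = 1 → 0x1 << 6 → word 0x79
prio:1 = 1 → 0x1 << 7 → word 0xf9
word = 0xf9 → little-endian bytes:
  [0]=0xf9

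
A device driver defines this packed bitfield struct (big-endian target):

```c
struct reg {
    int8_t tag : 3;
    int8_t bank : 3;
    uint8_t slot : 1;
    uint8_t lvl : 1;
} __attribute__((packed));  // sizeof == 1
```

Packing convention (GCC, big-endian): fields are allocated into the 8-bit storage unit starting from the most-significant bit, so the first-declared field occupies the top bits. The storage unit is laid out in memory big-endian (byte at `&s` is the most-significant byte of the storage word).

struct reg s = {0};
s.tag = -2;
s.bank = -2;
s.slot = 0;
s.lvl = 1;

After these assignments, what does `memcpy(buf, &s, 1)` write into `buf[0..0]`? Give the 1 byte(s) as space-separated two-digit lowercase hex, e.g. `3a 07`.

d9

tag:3 = -2 → 0x6 << 5 → word 0xc0
bank:3 = -2 → 0x6 << 2 → word 0xd8
slot:1 = 0 → 0x0 << 1 → word 0xd8
lvl:1 = 1 → 0x1 << 0 → word 0xd9
word = 0xd9 → big-endian bytes:
  [0]=0xd9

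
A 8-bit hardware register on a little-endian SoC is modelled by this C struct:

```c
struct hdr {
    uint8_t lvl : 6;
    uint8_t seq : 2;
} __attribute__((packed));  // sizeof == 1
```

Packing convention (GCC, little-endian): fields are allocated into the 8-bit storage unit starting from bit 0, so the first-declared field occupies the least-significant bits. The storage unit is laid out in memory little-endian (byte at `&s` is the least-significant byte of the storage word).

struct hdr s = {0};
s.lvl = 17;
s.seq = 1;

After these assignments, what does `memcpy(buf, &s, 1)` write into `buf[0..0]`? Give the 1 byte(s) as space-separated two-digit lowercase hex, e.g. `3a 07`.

51

lvl (6b) val=17 bits=0x11 at bit 0: 0x11
seq (2b) val=1 bits=0x1 at bit 6: 0x51
word = 0x51 → little-endian bytes:
  [0]=0x51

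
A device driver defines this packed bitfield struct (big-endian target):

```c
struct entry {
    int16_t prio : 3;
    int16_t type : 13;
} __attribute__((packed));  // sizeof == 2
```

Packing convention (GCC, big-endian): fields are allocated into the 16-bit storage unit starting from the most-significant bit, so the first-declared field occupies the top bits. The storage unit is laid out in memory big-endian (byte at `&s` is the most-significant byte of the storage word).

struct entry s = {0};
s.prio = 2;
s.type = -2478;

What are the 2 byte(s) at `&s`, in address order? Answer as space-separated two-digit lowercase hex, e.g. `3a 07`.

prio:3 = 2 → 0x2 << 13 → word 0x4000
type:13 = -2478 → 0x1652 << 0 → word 0x5652
word = 0x5652 → big-endian bytes:
  [0]=0x56  [1]=0x52

56 52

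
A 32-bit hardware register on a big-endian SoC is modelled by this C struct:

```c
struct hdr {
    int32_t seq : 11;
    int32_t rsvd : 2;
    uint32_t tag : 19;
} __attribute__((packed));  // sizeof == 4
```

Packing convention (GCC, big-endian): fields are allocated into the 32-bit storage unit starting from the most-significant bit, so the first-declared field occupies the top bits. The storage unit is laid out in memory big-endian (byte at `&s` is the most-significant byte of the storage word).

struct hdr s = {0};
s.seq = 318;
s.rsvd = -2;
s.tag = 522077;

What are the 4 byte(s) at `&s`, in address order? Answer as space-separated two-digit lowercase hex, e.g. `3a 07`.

27 d7 f7 5d

seq:11 = 318 → 0x13e << 21 → word 0x27c00000
rsvd:2 = -2 → 0x2 << 19 → word 0x27d00000
tag:19 = 522077 → 0x7f75d << 0 → word 0x27d7f75d
word = 0x27d7f75d → big-endian bytes:
  [0]=0x27  [1]=0xd7  [2]=0xf7  [3]=0x5d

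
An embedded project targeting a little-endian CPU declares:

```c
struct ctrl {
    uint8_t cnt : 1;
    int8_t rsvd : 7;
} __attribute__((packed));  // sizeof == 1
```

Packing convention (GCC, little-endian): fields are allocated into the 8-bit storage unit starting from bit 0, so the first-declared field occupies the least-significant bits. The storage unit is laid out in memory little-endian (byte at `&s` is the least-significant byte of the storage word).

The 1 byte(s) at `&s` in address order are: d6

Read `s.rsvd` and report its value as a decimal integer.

-21

[0]=0xd6 (little-endian) → word 0xd6
cnt:1 @ bit 0 → (0xd6>>0)&0x1 = 0x0
rsvd:7 @ bit 1 → (0xd6>>1)&0x7f = 0x6b  ←
rsvd signed 7b, MSB=1: 107 - 128 = -21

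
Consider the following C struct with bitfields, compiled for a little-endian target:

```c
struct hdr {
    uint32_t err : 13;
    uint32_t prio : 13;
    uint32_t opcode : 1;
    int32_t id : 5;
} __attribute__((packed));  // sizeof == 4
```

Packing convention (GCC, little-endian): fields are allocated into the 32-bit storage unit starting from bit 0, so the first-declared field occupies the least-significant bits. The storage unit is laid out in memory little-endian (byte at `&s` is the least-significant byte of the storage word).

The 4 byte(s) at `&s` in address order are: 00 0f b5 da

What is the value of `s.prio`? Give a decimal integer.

5544

[0]=0x00 [1]=0x0f [2]=0xb5 [3]=0xda (little-endian) → word 0xdab50f00
err:13 @ bit 0 → (0xdab50f00>>0)&0x1fff = 0xf00
prio:13 @ bit 13 → (0xdab50f00>>13)&0x1fff = 0x15a8  ←
opcode:1 @ bit 26 → (0xdab50f00>>26)&0x1 = 0x0
id:5 @ bit 27 → (0xdab50f00>>27)&0x1f = 0x1b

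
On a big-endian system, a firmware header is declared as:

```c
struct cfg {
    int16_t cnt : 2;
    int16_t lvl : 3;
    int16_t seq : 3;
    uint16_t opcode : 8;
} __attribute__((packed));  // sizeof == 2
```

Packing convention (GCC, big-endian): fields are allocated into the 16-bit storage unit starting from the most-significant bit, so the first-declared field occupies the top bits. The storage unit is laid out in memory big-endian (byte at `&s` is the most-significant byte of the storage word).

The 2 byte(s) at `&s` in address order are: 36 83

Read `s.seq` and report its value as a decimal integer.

-2

[0]=0x36 [1]=0x83 (big-endian) → word 0x3683
cnt:2 @ bit 14 → (0x3683>>14)&0x3 = 0x0
lvl:3 @ bit 11 → (0x3683>>11)&0x7 = 0x6
seq:3 @ bit 8 → (0x3683>>8)&0x7 = 0x6  ←
opcode:8 @ bit 0 → (0x3683>>0)&0xff = 0x83
seq signed 3b, MSB=1: 6 - 8 = -2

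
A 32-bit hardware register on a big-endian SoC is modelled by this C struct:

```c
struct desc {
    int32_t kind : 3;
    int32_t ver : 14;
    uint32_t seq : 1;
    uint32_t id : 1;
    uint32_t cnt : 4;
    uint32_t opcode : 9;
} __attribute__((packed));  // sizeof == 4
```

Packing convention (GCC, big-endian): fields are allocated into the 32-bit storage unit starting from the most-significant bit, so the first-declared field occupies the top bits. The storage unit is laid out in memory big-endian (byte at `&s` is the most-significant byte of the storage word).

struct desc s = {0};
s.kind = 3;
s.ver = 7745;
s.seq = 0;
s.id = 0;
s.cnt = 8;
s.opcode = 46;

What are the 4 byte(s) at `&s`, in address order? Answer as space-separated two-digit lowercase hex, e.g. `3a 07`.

6f 20 90 2e

[29+:3] kind=3 & 0x7 = 0x3; word=0x60000000
[15+:14] ver=7745 & 0x3fff = 0x1e41; word=0x6f208000
[14+:1] seq=0 & 0x1 = 0x0; word=0x6f208000
[13+:1] id=0 & 0x1 = 0x0; word=0x6f208000
[9+:4] cnt=8 & 0xf = 0x8; word=0x6f209000
[0+:9] opcode=46 & 0x1ff = 0x2e; word=0x6f20902e
word = 0x6f20902e → big-endian bytes:
  [0]=0x6f  [1]=0x20  [2]=0x90  [3]=0x2e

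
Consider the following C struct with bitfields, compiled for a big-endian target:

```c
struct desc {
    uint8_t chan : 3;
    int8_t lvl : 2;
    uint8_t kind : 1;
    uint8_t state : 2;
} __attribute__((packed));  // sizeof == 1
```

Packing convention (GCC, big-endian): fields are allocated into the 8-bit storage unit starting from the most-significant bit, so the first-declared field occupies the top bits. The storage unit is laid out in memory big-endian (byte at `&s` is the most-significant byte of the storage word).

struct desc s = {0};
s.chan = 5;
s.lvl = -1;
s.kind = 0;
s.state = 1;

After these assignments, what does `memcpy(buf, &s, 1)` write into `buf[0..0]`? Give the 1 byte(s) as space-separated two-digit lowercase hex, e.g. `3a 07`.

b9

chan (3b) val=5 bits=0x5 at bit 5: 0xa0
lvl (2b) val=-1 bits=0x3 at bit 3: 0xb8
kind (1b) val=0 bits=0x0 at bit 2: 0xb8
state (2b) val=1 bits=0x1 at bit 0: 0xb9
word = 0xb9 → big-endian bytes:
  [0]=0xb9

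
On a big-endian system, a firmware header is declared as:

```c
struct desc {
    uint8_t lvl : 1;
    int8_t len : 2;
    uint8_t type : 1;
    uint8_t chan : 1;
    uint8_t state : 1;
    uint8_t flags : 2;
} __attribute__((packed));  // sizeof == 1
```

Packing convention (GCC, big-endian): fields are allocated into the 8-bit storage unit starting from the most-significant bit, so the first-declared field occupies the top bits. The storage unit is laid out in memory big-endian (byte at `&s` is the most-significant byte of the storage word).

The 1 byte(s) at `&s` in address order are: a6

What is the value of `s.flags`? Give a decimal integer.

2

[0]=0xa6 (big-endian) → word 0xa6
lvl:1 @ bit 7 → (0xa6>>7)&0x1 = 0x1
len:2 @ bit 5 → (0xa6>>5)&0x3 = 0x1
type:1 @ bit 4 → (0xa6>>4)&0x1 = 0x0
chan:1 @ bit 3 → (0xa6>>3)&0x1 = 0x0
state:1 @ bit 2 → (0xa6>>2)&0x1 = 0x1
flags:2 @ bit 0 → (0xa6>>0)&0x3 = 0x2  ←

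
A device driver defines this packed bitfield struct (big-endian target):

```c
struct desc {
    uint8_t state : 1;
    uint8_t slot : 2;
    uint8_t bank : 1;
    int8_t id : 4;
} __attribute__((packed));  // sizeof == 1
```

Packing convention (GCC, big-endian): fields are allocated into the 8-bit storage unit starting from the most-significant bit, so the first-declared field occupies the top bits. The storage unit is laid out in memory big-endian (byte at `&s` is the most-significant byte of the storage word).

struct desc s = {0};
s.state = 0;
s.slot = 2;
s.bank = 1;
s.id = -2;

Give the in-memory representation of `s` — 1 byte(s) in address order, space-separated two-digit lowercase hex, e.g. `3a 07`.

state (1b) val=0 bits=0x0 at bit 7: 0x00
slot (2b) val=2 bits=0x2 at bit 5: 0x40
bank (1b) val=1 bits=0x1 at bit 4: 0x50
id (4b) val=-2 bits=0xe at bit 0: 0x5e
word = 0x5e → big-endian bytes:
  [0]=0x5e

5e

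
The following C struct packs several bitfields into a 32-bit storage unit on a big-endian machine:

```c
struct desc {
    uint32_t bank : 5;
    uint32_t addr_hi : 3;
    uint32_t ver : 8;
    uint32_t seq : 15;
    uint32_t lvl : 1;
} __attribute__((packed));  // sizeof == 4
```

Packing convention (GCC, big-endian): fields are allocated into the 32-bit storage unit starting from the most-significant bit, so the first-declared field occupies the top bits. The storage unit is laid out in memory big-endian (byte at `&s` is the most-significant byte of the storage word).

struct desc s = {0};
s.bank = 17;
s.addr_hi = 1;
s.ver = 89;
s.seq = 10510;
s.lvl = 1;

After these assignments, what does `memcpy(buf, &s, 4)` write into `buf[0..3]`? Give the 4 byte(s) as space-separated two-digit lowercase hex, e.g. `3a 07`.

89 59 52 1d

bank:5 = 17 → 0x11 << 27 → word 0x88000000
addr_hi:3 = 1 → 0x1 << 24 → word 0x89000000
ver:8 = 89 → 0x59 << 16 → word 0x89590000
seq:15 = 10510 → 0x290e << 1 → word 0x8959521c
lvl:1 = 1 → 0x1 << 0 → word 0x8959521d
word = 0x8959521d → big-endian bytes:
  [0]=0x89  [1]=0x59  [2]=0x52  [3]=0x1d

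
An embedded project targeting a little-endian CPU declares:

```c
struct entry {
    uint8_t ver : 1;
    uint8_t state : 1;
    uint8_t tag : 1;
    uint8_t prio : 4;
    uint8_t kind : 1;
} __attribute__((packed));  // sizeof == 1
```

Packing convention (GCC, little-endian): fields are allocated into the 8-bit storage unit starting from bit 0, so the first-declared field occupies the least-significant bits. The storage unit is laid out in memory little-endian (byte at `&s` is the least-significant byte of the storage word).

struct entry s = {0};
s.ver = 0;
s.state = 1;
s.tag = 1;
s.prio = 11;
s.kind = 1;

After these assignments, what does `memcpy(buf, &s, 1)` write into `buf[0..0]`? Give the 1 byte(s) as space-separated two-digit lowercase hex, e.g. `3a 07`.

de

ver (1b) val=0 bits=0x0 at bit 0: 0x00
state (1b) val=1 bits=0x1 at bit 1: 0x02
tag (1b) val=1 bits=0x1 at bit 2: 0x06
prio (4b) val=11 bits=0xb at bit 3: 0x5e
kind (1b) val=1 bits=0x1 at bit 7: 0xde
word = 0xde → little-endian bytes:
  [0]=0xde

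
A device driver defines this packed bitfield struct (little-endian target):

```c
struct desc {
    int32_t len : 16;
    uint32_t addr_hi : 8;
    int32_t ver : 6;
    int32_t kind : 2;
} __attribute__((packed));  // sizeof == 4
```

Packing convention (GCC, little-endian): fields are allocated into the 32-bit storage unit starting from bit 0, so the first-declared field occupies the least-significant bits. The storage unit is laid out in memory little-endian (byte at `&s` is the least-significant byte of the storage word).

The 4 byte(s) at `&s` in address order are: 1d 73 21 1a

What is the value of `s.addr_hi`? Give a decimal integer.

[0]=0x1d [1]=0x73 [2]=0x21 [3]=0x1a (little-endian) → word 0x1a21731d
len:16 @ bit 0 → (0x1a21731d>>0)&0xffff = 0x731d
addr_hi:8 @ bit 16 → (0x1a21731d>>16)&0xff = 0x21  ←
ver:6 @ bit 24 → (0x1a21731d>>24)&0x3f = 0x1a
kind:2 @ bit 30 → (0x1a21731d>>30)&0x3 = 0x0

33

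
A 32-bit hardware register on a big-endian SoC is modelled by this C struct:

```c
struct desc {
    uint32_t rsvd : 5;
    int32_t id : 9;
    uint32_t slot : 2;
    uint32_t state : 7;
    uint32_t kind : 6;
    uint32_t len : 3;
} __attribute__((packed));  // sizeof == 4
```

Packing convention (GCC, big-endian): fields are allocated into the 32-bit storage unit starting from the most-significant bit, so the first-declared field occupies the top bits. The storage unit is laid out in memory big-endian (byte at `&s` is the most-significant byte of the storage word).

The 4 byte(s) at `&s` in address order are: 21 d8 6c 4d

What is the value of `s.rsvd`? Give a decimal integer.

4

[0]=0x21 [1]=0xd8 [2]=0x6c [3]=0x4d (big-endian) → word 0x21d86c4d
rsvd [27+:5] = (word>>27) & 0x1f = 4  ←
id [18+:9] = (word>>18) & 0x1ff = 118
slot [16+:2] = (word>>16) & 0x3 = 0
state [9+:7] = (word>>9) & 0x7f = 54
kind [3+:6] = (word>>3) & 0x3f = 9
len [0+:3] = (word>>0) & 0x7 = 5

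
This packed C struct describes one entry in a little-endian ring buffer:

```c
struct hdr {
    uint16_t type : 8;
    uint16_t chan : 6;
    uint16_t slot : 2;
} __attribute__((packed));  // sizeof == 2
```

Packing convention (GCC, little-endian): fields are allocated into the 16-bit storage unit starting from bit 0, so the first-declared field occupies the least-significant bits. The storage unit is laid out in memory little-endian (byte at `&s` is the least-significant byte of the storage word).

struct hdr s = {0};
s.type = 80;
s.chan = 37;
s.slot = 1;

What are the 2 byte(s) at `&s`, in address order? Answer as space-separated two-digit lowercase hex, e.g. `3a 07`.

[0+:8] type=80 & 0xff = 0x50; word=0x0050
[8+:6] chan=37 & 0x3f = 0x25; word=0x2550
[14+:2] slot=1 & 0x3 = 0x1; word=0x6550
word = 0x6550 → little-endian bytes:
  [0]=0x50  [1]=0x65

50 65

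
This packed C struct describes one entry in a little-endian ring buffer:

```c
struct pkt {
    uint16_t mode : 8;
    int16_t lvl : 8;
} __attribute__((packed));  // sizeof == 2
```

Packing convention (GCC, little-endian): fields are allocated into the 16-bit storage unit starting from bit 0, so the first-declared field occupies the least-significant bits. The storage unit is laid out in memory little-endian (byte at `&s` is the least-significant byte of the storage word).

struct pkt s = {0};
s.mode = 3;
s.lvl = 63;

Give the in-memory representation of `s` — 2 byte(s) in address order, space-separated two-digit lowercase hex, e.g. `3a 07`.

mode (8b) val=3 bits=0x3 at bit 0: 0x0003
lvl (8b) val=63 bits=0x3f at bit 8: 0x3f03
word = 0x3f03 → little-endian bytes:
  [0]=0x03  [1]=0x3f

03 3f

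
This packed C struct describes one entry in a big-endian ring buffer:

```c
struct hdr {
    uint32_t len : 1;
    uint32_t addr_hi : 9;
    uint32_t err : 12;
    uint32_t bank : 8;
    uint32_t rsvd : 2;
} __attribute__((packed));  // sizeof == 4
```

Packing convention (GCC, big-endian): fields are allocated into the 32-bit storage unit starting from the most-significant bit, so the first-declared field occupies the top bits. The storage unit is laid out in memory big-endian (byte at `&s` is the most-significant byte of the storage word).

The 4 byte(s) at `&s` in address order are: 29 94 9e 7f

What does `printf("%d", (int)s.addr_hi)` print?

166

[0]=0x29 [1]=0x94 [2]=0x9e [3]=0x7f (big-endian) → word 0x29949e7f
len:1 @ bit 31 → (0x29949e7f>>31)&0x1 = 0x0
addr_hi:9 @ bit 22 → (0x29949e7f>>22)&0x1ff = 0xa6  ←
err:12 @ bit 10 → (0x29949e7f>>10)&0xfff = 0x527
bank:8 @ bit 2 → (0x29949e7f>>2)&0xff = 0x9f
rsvd:2 @ bit 0 → (0x29949e7f>>0)&0x3 = 0x3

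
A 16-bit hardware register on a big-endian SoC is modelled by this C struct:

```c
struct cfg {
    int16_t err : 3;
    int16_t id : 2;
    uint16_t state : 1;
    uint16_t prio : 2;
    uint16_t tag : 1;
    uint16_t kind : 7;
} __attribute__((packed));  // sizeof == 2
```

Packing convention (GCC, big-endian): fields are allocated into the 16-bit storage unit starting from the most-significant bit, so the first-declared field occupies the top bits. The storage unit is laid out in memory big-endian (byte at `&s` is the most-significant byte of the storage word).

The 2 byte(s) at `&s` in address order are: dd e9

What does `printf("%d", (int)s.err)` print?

[0]=0xdd [1]=0xe9 (big-endian) → word 0xdde9
err [13+:3] = (word>>13) & 0x7 = 6  ←
id [11+:2] = (word>>11) & 0x3 = 3
state [10+:1] = (word>>10) & 0x1 = 1
prio [8+:2] = (word>>8) & 0x3 = 1
tag [7+:1] = (word>>7) & 0x1 = 1
kind [0+:7] = (word>>0) & 0x7f = 105
err signed 3b, MSB=1: 6 - 8 = -2

-2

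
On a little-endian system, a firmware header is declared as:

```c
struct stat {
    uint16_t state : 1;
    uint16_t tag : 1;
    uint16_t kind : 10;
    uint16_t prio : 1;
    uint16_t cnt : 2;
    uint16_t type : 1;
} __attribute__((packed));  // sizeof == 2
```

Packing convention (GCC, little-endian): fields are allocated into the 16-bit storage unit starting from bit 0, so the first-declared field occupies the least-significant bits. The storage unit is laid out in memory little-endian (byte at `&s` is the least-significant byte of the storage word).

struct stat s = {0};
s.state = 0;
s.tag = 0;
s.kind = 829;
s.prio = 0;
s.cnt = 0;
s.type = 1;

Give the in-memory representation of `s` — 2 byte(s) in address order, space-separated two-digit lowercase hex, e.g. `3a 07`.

f4 8c

state (1b) val=0 bits=0x0 at bit 0: 0x0000
tag (1b) val=0 bits=0x0 at bit 1: 0x0000
kind (10b) val=829 bits=0x33d at bit 2: 0x0cf4
prio (1b) val=0 bits=0x0 at bit 12: 0x0cf4
cnt (2b) val=0 bits=0x0 at bit 13: 0x0cf4
type (1b) val=1 bits=0x1 at bit 15: 0x8cf4
word = 0x8cf4 → little-endian bytes:
  [0]=0xf4  [1]=0x8c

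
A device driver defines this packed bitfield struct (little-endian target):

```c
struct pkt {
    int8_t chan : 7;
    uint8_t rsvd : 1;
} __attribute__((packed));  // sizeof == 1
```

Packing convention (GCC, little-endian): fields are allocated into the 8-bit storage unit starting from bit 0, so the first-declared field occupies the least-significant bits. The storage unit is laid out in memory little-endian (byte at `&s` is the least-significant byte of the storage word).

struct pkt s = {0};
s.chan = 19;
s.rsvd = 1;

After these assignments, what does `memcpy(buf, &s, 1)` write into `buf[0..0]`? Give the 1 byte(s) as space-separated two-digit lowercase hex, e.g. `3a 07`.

93

chan:7 = 19 → 0x13 << 0 → word 0x13
rsvd:1 = 1 → 0x1 << 7 → word 0x93
word = 0x93 → little-endian bytes:
  [0]=0x93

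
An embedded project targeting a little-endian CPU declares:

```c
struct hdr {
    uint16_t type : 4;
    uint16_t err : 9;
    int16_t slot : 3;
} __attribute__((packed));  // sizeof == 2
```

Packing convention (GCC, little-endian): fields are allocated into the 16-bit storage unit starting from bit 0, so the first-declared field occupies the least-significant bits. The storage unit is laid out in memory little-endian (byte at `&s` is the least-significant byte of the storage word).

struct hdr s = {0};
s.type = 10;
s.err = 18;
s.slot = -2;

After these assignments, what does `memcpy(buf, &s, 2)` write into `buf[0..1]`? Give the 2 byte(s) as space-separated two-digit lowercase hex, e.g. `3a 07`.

2a c1

[0+:4] type=10 & 0xf = 0xa; word=0x000a
[4+:9] err=18 & 0x1ff = 0x12; word=0x012a
[13+:3] slot=-2 & 0x7 = 0x6; word=0xc12a
word = 0xc12a → little-endian bytes:
  [0]=0x2a  [1]=0xc1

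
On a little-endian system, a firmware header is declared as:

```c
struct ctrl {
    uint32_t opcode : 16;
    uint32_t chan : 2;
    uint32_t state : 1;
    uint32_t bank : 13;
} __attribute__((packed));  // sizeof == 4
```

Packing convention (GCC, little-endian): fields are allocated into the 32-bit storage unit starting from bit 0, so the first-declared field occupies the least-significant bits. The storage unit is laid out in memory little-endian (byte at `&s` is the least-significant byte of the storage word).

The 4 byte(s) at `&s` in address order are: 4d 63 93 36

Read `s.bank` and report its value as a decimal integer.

[0]=0x4d [1]=0x63 [2]=0x93 [3]=0x36 (little-endian) → word 0x3693634d
opcode [0+:16] = (word>>0) & 0xffff = 25421
chan [16+:2] = (word>>16) & 0x3 = 3
state [18+:1] = (word>>18) & 0x1 = 0
bank [19+:13] = (word>>19) & 0x1fff = 1746  ←

1746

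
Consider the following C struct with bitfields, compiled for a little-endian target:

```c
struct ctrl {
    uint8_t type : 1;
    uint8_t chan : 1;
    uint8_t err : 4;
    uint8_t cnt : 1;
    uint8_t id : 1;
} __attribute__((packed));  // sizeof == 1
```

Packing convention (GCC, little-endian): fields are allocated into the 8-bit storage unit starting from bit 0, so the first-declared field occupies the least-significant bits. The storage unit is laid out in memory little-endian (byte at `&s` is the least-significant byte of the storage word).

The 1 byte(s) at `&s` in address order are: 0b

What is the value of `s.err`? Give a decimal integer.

[0]=0x0b (little-endian) → word 0x0b
type:1 @ bit 0 → (0x0b>>0)&0x1 = 0x1
chan:1 @ bit 1 → (0x0b>>1)&0x1 = 0x1
err:4 @ bit 2 → (0x0b>>2)&0xf = 0x2  ←
cnt:1 @ bit 6 → (0x0b>>6)&0x1 = 0x0
id:1 @ bit 7 → (0x0b>>7)&0x1 = 0x0

2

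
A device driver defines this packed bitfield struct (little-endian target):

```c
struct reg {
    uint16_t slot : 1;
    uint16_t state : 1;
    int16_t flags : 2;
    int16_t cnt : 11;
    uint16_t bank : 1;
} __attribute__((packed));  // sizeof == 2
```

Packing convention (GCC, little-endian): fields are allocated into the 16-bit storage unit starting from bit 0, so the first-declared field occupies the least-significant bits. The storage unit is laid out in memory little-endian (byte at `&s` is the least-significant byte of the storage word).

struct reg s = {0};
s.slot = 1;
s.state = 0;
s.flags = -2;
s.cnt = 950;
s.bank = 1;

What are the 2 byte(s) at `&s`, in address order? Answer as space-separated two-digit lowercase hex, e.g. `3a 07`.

69 bb

[0+:1] slot=1 & 0x1 = 0x1; word=0x0001
[1+:1] state=0 & 0x1 = 0x0; word=0x0001
[2+:2] flags=-2 & 0x3 = 0x2; word=0x0009
[4+:11] cnt=950 & 0x7ff = 0x3b6; word=0x3b69
[15+:1] bank=1 & 0x1 = 0x1; word=0xbb69
word = 0xbb69 → little-endian bytes:
  [0]=0x69  [1]=0xbb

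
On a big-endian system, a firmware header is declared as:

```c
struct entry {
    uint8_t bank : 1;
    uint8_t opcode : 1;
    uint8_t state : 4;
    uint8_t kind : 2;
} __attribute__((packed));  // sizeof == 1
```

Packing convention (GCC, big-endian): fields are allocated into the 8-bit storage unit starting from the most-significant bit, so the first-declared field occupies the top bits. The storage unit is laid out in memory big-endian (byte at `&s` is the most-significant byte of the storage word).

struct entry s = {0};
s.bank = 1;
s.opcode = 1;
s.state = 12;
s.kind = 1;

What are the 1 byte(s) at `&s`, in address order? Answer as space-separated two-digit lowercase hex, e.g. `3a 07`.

bank (1b) val=1 bits=0x1 at bit 7: 0x80
opcode (1b) val=1 bits=0x1 at bit 6: 0xc0
state (4b) val=12 bits=0xc at bit 2: 0xf0
kind (2b) val=1 bits=0x1 at bit 0: 0xf1
word = 0xf1 → big-endian bytes:
  [0]=0xf1

f1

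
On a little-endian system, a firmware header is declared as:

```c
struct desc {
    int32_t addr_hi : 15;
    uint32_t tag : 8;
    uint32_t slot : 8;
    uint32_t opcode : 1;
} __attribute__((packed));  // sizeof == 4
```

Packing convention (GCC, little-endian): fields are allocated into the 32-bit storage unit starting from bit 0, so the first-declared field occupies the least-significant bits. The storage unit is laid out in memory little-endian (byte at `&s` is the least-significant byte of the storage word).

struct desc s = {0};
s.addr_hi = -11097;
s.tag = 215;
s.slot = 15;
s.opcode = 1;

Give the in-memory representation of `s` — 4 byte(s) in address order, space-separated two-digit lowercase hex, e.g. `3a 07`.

[0+:15] addr_hi=-11097 & 0x7fff = 0x54a7; word=0x000054a7
[15+:8] tag=215 & 0xff = 0xd7; word=0x006bd4a7
[23+:8] slot=15 & 0xff = 0xf; word=0x07ebd4a7
[31+:1] opcode=1 & 0x1 = 0x1; word=0x87ebd4a7
word = 0x87ebd4a7 → little-endian bytes:
  [0]=0xa7  [1]=0xd4  [2]=0xeb  [3]=0x87

a7 d4 eb 87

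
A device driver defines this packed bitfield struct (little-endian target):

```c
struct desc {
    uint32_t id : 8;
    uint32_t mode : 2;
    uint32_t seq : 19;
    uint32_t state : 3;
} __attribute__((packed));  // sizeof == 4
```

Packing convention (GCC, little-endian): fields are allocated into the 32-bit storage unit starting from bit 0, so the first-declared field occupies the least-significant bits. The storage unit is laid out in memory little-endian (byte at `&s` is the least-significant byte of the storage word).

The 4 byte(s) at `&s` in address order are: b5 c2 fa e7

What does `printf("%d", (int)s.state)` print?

7

[0]=0xb5 [1]=0xc2 [2]=0xfa [3]=0xe7 (little-endian) → word 0xe7fac2b5
id [0+:8] = (word>>0) & 0xff = 181
mode [8+:2] = (word>>8) & 0x3 = 2
seq [10+:19] = (word>>10) & 0x7ffff = 130736
state [29+:3] = (word>>29) & 0x7 = 7  ←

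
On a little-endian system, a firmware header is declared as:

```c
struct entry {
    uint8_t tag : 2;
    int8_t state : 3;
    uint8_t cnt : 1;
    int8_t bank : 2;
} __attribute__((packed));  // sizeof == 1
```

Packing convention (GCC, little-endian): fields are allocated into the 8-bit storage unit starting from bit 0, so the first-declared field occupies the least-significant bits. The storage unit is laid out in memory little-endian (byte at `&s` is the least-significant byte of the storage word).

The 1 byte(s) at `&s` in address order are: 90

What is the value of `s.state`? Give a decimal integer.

[0]=0x90 (little-endian) → word 0x90
tag:2 @ bit 0 → (0x90>>0)&0x3 = 0x0
state:3 @ bit 2 → (0x90>>2)&0x7 = 0x4  ←
cnt:1 @ bit 5 → (0x90>>5)&0x1 = 0x0
bank:2 @ bit 6 → (0x90>>6)&0x3 = 0x2
state signed 3b, MSB=1: 4 - 8 = -4

-4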